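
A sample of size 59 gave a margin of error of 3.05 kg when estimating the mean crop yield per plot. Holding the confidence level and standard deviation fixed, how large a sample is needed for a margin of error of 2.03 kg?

n = 134

Margin of error scales as 1/√n, so n₂ = n₁·(E₁/E₂)².
n₂ = 59 × (3.05/2.03)² = 59 × 2.257 = 133.16
Round up: n₂ = 134.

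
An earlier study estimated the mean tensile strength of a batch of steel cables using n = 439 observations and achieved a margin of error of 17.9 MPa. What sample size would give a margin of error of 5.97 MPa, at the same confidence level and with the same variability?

3947

Margin of error scales as 1/√n, so n₂ = n₁·(E₁/E₂)².
n₂ = 439 × (17.9/5.97)² = 439 × 8.99 = 3946.61
Round up: n₂ = 3947.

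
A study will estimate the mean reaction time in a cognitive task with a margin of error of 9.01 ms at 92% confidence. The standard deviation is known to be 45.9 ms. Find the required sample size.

80

For a mean, the margin of error is E = z·σ/√n, so n = (zσ/E)².
At 92% confidence, z = 1.751.
n = (1.751 × 45.9 / 9.01)² = 79.57
Round up: n = 80.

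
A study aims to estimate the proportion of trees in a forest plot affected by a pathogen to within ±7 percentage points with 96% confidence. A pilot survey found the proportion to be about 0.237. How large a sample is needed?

For a proportion with margin E = 0.07 at 96% confidence, z = 2.054.
n = p̂(1−p̂)(z/E)² = 0.237 × 0.763 × (2.054/0.07)² = 155.70
Round up: n = 156.

n = 156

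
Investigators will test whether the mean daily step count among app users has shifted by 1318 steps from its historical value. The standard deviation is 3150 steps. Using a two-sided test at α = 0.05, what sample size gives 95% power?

75

For a one-sample z-test, n = ((z_{α/2} + z_β)·σ/δ)².
z_{α/2} = 1.960 (two-sided α = 0.05); z_β = 1.645 (power 95% → β = 0.05).
n = (3.605 × 3150 / 1318)² = 74.23
Round up: n = 75.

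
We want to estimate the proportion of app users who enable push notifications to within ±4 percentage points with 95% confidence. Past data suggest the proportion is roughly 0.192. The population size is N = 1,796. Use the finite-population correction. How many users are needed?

309

For a proportion with margin E = 0.04 at 95% confidence, z = 1.960.
n = p̂(1−p̂)(z/E)² = 0.192 × 0.808 × (1.960/0.04)² = 372.48 — call this n₀.
Finite-population correction with N = 1,796: n = n₀ / (1 + (n₀−1)/N) = 372.48 / 1.207 = 308.60
Round up: n = 309.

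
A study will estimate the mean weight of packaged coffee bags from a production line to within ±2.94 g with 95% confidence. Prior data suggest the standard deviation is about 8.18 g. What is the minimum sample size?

n = 30

For a mean, the margin of error is E = z·σ/√n, so n = (zσ/E)².
At 95% confidence, z = 1.960.
n = (1.960 × 8.18 / 2.94)² = 29.74
Round up: n = 30.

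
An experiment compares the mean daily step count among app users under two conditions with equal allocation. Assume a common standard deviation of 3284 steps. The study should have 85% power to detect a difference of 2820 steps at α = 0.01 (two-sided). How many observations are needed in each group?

36 per group

For two equal groups, n per group = 2·((z_{α/2} + z_β)·σ/δ)².
z_{α/2} = 2.576; z_β = 1.036 (power 85%).
n = 2 × (3.612 × 3284 / 2820)² = 2 × 17.69 = 35.38
Round up: n = 36 per group.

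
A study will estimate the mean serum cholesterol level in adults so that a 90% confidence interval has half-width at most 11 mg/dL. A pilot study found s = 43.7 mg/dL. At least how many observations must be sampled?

n = 43

For a mean, the margin of error is E = z·σ/√n, so n = (zσ/E)².
At 90% confidence, z = 1.645.
n = (1.645 × 43.7 / 11)² = 42.71
Round up: n = 43.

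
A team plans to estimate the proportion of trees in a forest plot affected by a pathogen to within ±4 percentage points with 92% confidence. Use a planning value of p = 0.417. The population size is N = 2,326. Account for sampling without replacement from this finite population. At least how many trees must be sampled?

n = 389

For a proportion with margin E = 0.04 at 92% confidence, z = 1.751.
n = p̂(1−p̂)(z/E)² = 0.417 × 0.583 × (1.751/0.04)² = 465.86 — call this n₀.
Finite-population correction with N = 2,326: n = n₀ / (1 + (n₀−1)/N) = 465.86 / 1.2 = 388.22
Round up: n = 389.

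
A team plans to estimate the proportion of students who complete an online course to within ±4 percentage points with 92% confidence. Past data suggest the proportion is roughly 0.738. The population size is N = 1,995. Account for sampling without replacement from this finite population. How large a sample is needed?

n = 313

For a proportion with margin E = 0.04 at 92% confidence, z = 1.751.
n = p̂(1−p̂)(z/E)² = 0.738 × 0.262 × (1.751/0.04)² = 370.52 — call this n₀.
Finite-population correction with N = 1,995: n = n₀ / (1 + (n₀−1)/N) = 370.52 / 1.185 = 312.68
Round up: n = 313.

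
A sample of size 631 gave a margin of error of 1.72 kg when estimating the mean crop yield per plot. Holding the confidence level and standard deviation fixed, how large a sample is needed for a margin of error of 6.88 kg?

40

Margin of error scales as 1/√n, so n₂ = n₁·(E₁/E₂)².
n₂ = 631 × (1.72/6.88)² = 631 × 0.0625 = 39.44
Round up: n₂ = 40.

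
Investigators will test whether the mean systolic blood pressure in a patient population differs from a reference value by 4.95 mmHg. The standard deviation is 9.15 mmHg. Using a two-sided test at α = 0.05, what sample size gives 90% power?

36

For a one-sample z-test, n = ((z_{α/2} + z_β)·σ/δ)².
z_{α/2} = 1.960 (two-sided α = 0.05); z_β = 1.282 (power 90% → β = 0.1).
n = (3.242 × 9.15 / 4.95)² = 35.91
Round up: n = 36.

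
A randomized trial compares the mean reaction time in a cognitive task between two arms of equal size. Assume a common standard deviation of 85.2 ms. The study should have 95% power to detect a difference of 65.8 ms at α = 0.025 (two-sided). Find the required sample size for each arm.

51 per group

For two equal groups, n per group = 2·((z_{α/2} + z_β)·σ/δ)².
z_{α/2} = 2.241; z_β = 1.645 (power 95%).
n = 2 × (3.886 × 85.2 / 65.8)² = 2 × 25.32 = 50.64
Round up: n = 51 per group.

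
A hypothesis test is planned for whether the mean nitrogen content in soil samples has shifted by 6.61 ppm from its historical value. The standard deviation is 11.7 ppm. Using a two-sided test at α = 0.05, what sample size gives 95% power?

n = 41

For a one-sample z-test, n = ((z_{α/2} + z_β)·σ/δ)².
z_{α/2} = 1.960 (two-sided α = 0.05); z_β = 1.645 (power 95% → β = 0.05).
n = (3.605 × 11.7 / 6.61)² = 40.72
Round up: n = 41.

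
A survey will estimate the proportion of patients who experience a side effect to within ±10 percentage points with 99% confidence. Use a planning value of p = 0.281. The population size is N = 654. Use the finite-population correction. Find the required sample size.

112

For a proportion with margin E = 0.1 at 99% confidence, z = 2.576.
n = p̂(1−p̂)(z/E)² = 0.281 × 0.719 × (2.576/0.1)² = 134.07 — call this n₀.
Finite-population correction with N = 654: n = n₀ / (1 + (n₀−1)/N) = 134.07 / 1.203 = 111.45
Round up: n = 112.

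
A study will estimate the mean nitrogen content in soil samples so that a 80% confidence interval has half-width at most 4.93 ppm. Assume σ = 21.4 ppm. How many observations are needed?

For a mean, the margin of error is E = z·σ/√n, so n = (zσ/E)².
At 80% confidence, z = 1.282.
n = (1.282 × 21.4 / 4.93)² = 30.97
Round up: n = 31.

31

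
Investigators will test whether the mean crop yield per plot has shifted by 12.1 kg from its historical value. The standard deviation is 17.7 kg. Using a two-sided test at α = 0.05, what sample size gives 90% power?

23

For a one-sample z-test, n = ((z_{α/2} + z_β)·σ/δ)².
z_{α/2} = 1.960 (two-sided α = 0.05); z_β = 1.282 (power 90% → β = 0.1).
n = (3.242 × 17.7 / 12.1)² = 22.49
Round up: n = 23.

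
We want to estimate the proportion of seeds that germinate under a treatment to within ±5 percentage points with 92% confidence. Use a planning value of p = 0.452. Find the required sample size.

For a proportion with margin E = 0.05 at 92% confidence, z = 1.751.
n = p̂(1−p̂)(z/E)² = 0.452 × 0.548 × (1.751/0.05)² = 303.77
Round up: n = 304.

n = 304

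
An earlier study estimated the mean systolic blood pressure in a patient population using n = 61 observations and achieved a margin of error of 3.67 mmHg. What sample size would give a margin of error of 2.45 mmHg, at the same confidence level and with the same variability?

n = 137

Margin of error scales as 1/√n, so n₂ = n₁·(E₁/E₂)².
n₂ = 61 × (3.67/2.45)² = 61 × 2.244 = 136.88
Round up: n₂ = 137.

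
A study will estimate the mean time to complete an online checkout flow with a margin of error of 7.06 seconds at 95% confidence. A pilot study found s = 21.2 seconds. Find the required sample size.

For a mean, the margin of error is E = z·σ/√n, so n = (zσ/E)².
At 95% confidence, z = 1.960.
n = (1.960 × 21.2 / 7.06)² = 34.64
Round up: n = 35.

35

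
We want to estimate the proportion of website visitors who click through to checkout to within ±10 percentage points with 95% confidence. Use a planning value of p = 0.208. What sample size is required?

n = 64

For a proportion with margin E = 0.1 at 95% confidence, z = 1.960.
n = p̂(1−p̂)(z/E)² = 0.208 × 0.792 × (1.960/0.1)² = 63.28
Round up: n = 64.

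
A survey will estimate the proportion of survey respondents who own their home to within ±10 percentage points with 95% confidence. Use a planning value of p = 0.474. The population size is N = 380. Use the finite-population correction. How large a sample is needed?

77

For a proportion with margin E = 0.1 at 95% confidence, z = 1.960.
n = p̂(1−p̂)(z/E)² = 0.474 × 0.526 × (1.960/0.1)² = 95.78 — call this n₀.
Finite-population correction with N = 380: n = n₀ / (1 + (n₀−1)/N) = 95.78 / 1.249 = 76.69
Round up: n = 77.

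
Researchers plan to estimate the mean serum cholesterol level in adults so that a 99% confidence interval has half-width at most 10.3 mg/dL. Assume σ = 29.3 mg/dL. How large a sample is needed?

For a mean, the margin of error is E = z·σ/√n, so n = (zσ/E)².
At 99% confidence, z = 2.576.
n = (2.576 × 29.3 / 10.3)² = 53.70
Round up: n = 54.

n = 54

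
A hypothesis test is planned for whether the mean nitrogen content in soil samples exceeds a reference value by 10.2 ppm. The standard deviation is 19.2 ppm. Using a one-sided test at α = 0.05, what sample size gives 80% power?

n = 22

For a one-sample z-test, n = ((z_α + z_β)·σ/δ)².
z_α = 1.645 (one-sided α = 0.05); z_β = 0.842 (power 80% → β = 0.2).
n = (2.487 × 19.2 / 10.2)² = 21.92
Round up: n = 22.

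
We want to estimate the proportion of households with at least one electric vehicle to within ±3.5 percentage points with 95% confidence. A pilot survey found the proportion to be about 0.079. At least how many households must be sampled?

For a proportion with margin E = 0.035 at 95% confidence, z = 1.960.
n = p̂(1−p̂)(z/E)² = 0.079 × 0.921 × (1.960/0.035)² = 228.17
Round up: n = 229.

n = 229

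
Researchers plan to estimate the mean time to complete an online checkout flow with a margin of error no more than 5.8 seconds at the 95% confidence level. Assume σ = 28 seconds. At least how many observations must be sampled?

For a mean, the margin of error is E = z·σ/√n, so n = (zσ/E)².
At 95% confidence, z = 1.960.
n = (1.960 × 28 / 5.8)² = 89.53
Round up: n = 90.

n = 90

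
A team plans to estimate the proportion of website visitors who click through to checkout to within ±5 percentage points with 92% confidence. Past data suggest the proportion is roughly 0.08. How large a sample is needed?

For a proportion with margin E = 0.05 at 92% confidence, z = 1.751.
n = p̂(1−p̂)(z/E)² = 0.08 × 0.92 × (1.751/0.05)² = 90.26
Round up: n = 91.

91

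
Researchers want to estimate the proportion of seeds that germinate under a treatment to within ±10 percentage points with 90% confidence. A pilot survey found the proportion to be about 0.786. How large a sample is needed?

n = 46

For a proportion with margin E = 0.1 at 90% confidence, z = 1.645.
n = p̂(1−p̂)(z/E)² = 0.786 × 0.214 × (1.645/0.1)² = 45.52
Round up: n = 46.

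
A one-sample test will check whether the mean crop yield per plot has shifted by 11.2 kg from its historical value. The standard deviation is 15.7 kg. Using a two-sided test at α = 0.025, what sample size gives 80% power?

19

For a one-sample z-test, n = ((z_{α/2} + z_β)·σ/δ)².
z_{α/2} = 2.241 (two-sided α = 0.025); z_β = 0.842 (power 80% → β = 0.2).
n = (3.083 × 15.7 / 11.2)² = 18.68
Round up: n = 19.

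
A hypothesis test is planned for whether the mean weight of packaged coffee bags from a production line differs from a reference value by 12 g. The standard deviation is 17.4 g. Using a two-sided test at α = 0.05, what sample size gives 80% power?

17

For a one-sample z-test, n = ((z_{α/2} + z_β)·σ/δ)².
z_{α/2} = 1.960 (two-sided α = 0.05); z_β = 0.842 (power 80% → β = 0.2).
n = (2.802 × 17.4 / 12)² = 16.51
Round up: n = 17.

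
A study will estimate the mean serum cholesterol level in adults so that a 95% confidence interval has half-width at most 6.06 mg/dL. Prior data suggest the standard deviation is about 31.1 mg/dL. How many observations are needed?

102

For a mean, the margin of error is E = z·σ/√n, so n = (zσ/E)².
At 95% confidence, z = 1.960.
n = (1.960 × 31.1 / 6.06)² = 101.18
Round up: n = 102.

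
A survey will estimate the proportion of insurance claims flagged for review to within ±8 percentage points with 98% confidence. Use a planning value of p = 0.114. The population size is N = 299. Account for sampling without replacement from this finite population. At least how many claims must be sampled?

67

For a proportion with margin E = 0.08 at 98% confidence, z = 2.326.
n = p̂(1−p̂)(z/E)² = 0.114 × 0.886 × (2.326/0.08)² = 85.38 — call this n₀.
Finite-population correction with N = 299: n = n₀ / (1 + (n₀−1)/N) = 85.38 / 1.282 = 66.60
Round up: n = 67.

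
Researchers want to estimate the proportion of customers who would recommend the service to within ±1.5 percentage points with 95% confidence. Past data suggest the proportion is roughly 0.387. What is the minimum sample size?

4051

For a proportion with margin E = 0.015 at 95% confidence, z = 1.960.
n = p̂(1−p̂)(z/E)² = 0.387 × 0.613 × (1.960/0.015)² = 4050.43
Round up: n = 4051.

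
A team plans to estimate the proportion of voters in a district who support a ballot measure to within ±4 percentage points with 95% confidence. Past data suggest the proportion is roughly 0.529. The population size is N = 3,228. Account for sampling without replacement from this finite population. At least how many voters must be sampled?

For a proportion with margin E = 0.04 at 95% confidence, z = 1.960.
n = p̂(1−p̂)(z/E)² = 0.529 × 0.471 × (1.960/0.04)² = 598.23 — call this n₀.
Finite-population correction with N = 3,228: n = n₀ / (1 + (n₀−1)/N) = 598.23 / 1.185 = 504.84
Round up: n = 505.

505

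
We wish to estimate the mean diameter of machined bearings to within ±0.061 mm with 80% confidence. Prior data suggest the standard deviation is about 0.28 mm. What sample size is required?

For a mean, the margin of error is E = z·σ/√n, so n = (zσ/E)².
At 80% confidence, z = 1.282.
n = (1.282 × 0.28 / 0.061)² = 34.63
Round up: n = 35.

35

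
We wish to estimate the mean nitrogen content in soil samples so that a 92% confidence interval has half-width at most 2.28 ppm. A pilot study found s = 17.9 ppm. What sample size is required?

189

For a mean, the margin of error is E = z·σ/√n, so n = (zσ/E)².
At 92% confidence, z = 1.751.
n = (1.751 × 17.9 / 2.28)² = 188.98
Round up: n = 189.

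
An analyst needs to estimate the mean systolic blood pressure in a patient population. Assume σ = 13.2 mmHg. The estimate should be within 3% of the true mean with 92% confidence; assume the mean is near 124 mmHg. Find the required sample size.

For a mean, the margin of error is E = z·σ/√n, so n = (zσ/E)².
At 92% confidence, z = 1.751.
E = 3% of 124 = 3.72 mmHg.
n = (1.751 × 13.2 / 3.72)² = 38.60
Round up: n = 39.

39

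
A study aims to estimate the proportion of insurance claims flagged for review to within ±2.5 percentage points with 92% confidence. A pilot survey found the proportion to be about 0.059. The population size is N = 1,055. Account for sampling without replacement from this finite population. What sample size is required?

217

For a proportion with margin E = 0.025 at 92% confidence, z = 1.751.
n = p̂(1−p̂)(z/E)² = 0.059 × 0.941 × (1.751/0.025)² = 272.35 — call this n₀.
Finite-population correction with N = 1,055: n = n₀ / (1 + (n₀−1)/N) = 272.35 / 1.257 = 216.67
Round up: n = 217.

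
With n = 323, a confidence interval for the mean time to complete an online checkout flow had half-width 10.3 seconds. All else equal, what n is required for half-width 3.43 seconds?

Margin of error scales as 1/√n, so n₂ = n₁·(E₁/E₂)².
n₂ = 323 × (10.3/3.43)² = 323 × 9.018 = 2912.81
Round up: n₂ = 2913.

n = 2913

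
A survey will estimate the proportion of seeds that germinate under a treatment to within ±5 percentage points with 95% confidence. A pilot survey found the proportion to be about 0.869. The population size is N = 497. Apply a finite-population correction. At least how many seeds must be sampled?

For a proportion with margin E = 0.05 at 95% confidence, z = 1.960.
n = p̂(1−p̂)(z/E)² = 0.869 × 0.131 × (1.960/0.05)² = 174.93 — call this n₀.
Finite-population correction with N = 497: n = n₀ / (1 + (n₀−1)/N) = 174.93 / 1.35 = 129.58
Round up: n = 130.

n = 130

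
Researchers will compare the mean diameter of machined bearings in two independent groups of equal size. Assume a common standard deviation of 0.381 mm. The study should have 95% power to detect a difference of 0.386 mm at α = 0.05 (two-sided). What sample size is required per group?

26 per group

For two equal groups, n per group = 2·((z_{α/2} + z_β)·σ/δ)².
z_{α/2} = 1.960; z_β = 1.645 (power 95%).
n = 2 × (3.605 × 0.381 / 0.386)² = 2 × 12.66 = 25.32
Round up: n = 26 per group.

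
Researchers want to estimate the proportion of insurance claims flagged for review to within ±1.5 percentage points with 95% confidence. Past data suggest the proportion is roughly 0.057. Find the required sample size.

For a proportion with margin E = 0.015 at 95% confidence, z = 1.960.
n = p̂(1−p̂)(z/E)² = 0.057 × 0.943 × (1.960/0.015)² = 917.73
Round up: n = 918.

918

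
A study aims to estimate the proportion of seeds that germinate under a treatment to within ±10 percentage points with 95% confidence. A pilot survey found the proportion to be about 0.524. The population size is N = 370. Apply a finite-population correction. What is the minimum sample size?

For a proportion with margin E = 0.1 at 95% confidence, z = 1.960.
n = p̂(1−p̂)(z/E)² = 0.524 × 0.476 × (1.960/0.1)² = 95.82 — call this n₀.
Finite-population correction with N = 370: n = n₀ / (1 + (n₀−1)/N) = 95.82 / 1.256 = 76.29
Round up: n = 77.

77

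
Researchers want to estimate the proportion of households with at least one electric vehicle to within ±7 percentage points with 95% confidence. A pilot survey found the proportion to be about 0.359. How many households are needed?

For a proportion with margin E = 0.07 at 95% confidence, z = 1.960.
n = p̂(1−p̂)(z/E)² = 0.359 × 0.641 × (1.960/0.07)² = 180.41
Round up: n = 181.

181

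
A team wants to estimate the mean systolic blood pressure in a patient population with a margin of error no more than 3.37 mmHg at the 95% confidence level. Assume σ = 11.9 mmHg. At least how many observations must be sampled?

48

For a mean, the margin of error is E = z·σ/√n, so n = (zσ/E)².
At 95% confidence, z = 1.960.
n = (1.960 × 11.9 / 3.37)² = 47.90
Round up: n = 48.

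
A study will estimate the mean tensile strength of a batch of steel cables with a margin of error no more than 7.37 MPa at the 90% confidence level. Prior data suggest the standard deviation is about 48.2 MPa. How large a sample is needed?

116

For a mean, the margin of error is E = z·σ/√n, so n = (zσ/E)².
At 90% confidence, z = 1.645.
n = (1.645 × 48.2 / 7.37)² = 115.74
Round up: n = 116.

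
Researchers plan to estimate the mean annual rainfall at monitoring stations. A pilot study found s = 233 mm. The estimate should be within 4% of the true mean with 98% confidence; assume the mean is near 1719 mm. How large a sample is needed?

For a mean, the margin of error is E = z·σ/√n, so n = (zσ/E)².
At 98% confidence, z = 2.326.
E = 4% of 1719 = 68.76 mm.
n = (2.326 × 233 / 68.76)² = 62.12
Round up: n = 63.

n = 63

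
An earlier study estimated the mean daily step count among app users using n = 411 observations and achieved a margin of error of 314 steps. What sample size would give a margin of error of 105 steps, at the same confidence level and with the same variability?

Margin of error scales as 1/√n, so n₂ = n₁·(E₁/E₂)².
n₂ = 411 × (314/105)² = 411 × 8.943 = 3675.57
Round up: n₂ = 3676.

n = 3676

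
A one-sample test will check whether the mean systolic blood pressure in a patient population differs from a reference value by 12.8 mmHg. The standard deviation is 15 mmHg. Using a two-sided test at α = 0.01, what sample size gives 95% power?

25

For a one-sample z-test, n = ((z_{α/2} + z_β)·σ/δ)².
z_{α/2} = 2.576 (two-sided α = 0.01); z_β = 1.645 (power 95% → β = 0.05).
n = (4.221 × 15 / 12.8)² = 24.47
Round up: n = 25.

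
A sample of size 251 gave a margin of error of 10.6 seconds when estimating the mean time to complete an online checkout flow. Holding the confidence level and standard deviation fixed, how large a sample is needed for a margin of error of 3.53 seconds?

Margin of error scales as 1/√n, so n₂ = n₁·(E₁/E₂)².
n₂ = 251 × (10.6/3.53)² = 251 × 9.017 = 2263.27
Round up: n₂ = 2264.

n = 2264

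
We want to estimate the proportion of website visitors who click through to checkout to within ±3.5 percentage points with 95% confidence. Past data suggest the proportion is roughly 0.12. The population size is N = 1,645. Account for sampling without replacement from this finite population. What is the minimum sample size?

For a proportion with margin E = 0.035 at 95% confidence, z = 1.960.
n = p̂(1−p̂)(z/E)² = 0.12 × 0.88 × (1.960/0.035)² = 331.16 — call this n₀.
Finite-population correction with N = 1,645: n = n₀ / (1 + (n₀−1)/N) = 331.16 / 1.201 = 275.74
Round up: n = 276.

276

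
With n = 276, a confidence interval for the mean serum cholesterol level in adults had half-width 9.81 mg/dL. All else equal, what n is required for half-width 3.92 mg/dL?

Margin of error scales as 1/√n, so n₂ = n₁·(E₁/E₂)².
n₂ = 276 × (9.81/3.92)² = 276 × 6.263 = 1728.59
Round up: n₂ = 1729.

n = 1729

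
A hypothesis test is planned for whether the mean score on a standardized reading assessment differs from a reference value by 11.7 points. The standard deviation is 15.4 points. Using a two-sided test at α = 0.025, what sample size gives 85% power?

For a one-sample z-test, n = ((z_{α/2} + z_β)·σ/δ)².
z_{α/2} = 2.241 (two-sided α = 0.025); z_β = 1.036 (power 85% → β = 0.15).
n = (3.277 × 15.4 / 11.7)² = 18.60
Round up: n = 19.

19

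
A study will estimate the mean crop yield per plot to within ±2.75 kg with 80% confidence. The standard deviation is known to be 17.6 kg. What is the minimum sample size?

n = 68

For a mean, the margin of error is E = z·σ/√n, so n = (zσ/E)².
At 80% confidence, z = 1.282.
n = (1.282 × 17.6 / 2.75)² = 67.32
Round up: n = 68.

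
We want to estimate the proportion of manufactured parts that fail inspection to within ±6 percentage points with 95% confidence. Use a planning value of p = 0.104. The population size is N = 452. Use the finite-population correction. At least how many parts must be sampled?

For a proportion with margin E = 0.06 at 95% confidence, z = 1.960.
n = p̂(1−p̂)(z/E)² = 0.104 × 0.896 × (1.960/0.06)² = 99.44 — call this n₀.
Finite-population correction with N = 452: n = n₀ / (1 + (n₀−1)/N) = 99.44 / 1.218 = 81.64
Round up: n = 82.

n = 82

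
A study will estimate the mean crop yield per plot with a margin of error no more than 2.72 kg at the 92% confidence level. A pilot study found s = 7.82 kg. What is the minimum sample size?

For a mean, the margin of error is E = z·σ/√n, so n = (zσ/E)².
At 92% confidence, z = 1.751.
n = (1.751 × 7.82 / 2.72)² = 25.34
Round up: n = 26.

n = 26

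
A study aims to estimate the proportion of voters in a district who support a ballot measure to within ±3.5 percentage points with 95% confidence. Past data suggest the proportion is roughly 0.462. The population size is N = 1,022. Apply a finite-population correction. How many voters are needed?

For a proportion with margin E = 0.035 at 95% confidence, z = 1.960.
n = p̂(1−p̂)(z/E)² = 0.462 × 0.538 × (1.960/0.035)² = 779.47 — call this n₀.
Finite-population correction with N = 1,022: n = n₀ / (1 + (n₀−1)/N) = 779.47 / 1.762 = 442.38
Round up: n = 443.

443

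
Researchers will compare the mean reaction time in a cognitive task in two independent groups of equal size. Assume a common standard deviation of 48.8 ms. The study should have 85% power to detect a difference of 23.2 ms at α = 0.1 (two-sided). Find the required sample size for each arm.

64 per group

For two equal groups, n per group = 2·((z_{α/2} + z_β)·σ/δ)².
z_{α/2} = 1.645; z_β = 1.036 (power 85%).
n = 2 × (2.681 × 48.8 / 23.2)² = 2 × 31.80 = 63.60
Round up: n = 64 per group.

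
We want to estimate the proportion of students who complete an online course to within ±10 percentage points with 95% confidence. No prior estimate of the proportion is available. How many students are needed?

n = 97

For a proportion with margin E = 0.1 at 95% confidence, z = 1.960.
With no prior estimate, use p = 0.5, which maximizes p(1−p) at 0.25.
n = 0.25 × (z/E)² = 0.25 × (1.960/0.1)² = 96.04
Round up: n = 97.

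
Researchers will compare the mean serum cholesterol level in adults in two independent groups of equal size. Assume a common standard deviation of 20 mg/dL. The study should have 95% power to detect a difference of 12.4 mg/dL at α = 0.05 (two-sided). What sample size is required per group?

For two equal groups, n per group = 2·((z_{α/2} + z_β)·σ/δ)².
z_{α/2} = 1.960; z_β = 1.645 (power 95%).
n = 2 × (3.605 × 20 / 12.4)² = 2 × 33.81 = 67.62
Round up: n = 68 per group.

68 per group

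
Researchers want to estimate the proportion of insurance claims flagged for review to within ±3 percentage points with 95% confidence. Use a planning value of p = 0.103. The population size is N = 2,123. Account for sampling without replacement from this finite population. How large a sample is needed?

333

For a proportion with margin E = 0.03 at 95% confidence, z = 1.960.
n = p̂(1−p̂)(z/E)² = 0.103 × 0.897 × (1.960/0.03)² = 394.37 — call this n₀.
Finite-population correction with N = 2,123: n = n₀ / (1 + (n₀−1)/N) = 394.37 / 1.185 = 332.80
Round up: n = 333.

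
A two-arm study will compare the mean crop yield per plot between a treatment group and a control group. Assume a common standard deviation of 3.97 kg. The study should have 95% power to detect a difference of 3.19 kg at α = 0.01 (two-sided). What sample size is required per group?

56 per group

For two equal groups, n per group = 2·((z_{α/2} + z_β)·σ/δ)².
z_{α/2} = 2.576; z_β = 1.645 (power 95%).
n = 2 × (4.221 × 3.97 / 3.19)² = 2 × 27.59 = 55.18
Round up: n = 56 per group.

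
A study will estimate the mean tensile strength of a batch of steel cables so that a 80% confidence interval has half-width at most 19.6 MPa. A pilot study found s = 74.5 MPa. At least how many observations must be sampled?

For a mean, the margin of error is E = z·σ/√n, so n = (zσ/E)².
At 80% confidence, z = 1.282.
n = (1.282 × 74.5 / 19.6)² = 23.75
Round up: n = 24.

n = 24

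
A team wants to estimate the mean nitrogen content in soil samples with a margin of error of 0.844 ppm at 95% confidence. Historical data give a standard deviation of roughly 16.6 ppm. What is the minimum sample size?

n = 1487

For a mean, the margin of error is E = z·σ/√n, so n = (zσ/E)².
At 95% confidence, z = 1.960.
n = (1.960 × 16.6 / 0.844)² = 1486.08
Round up: n = 1487.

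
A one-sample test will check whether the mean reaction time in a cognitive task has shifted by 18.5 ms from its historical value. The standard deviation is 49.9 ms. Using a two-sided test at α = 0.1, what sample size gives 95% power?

For a one-sample z-test, n = ((z_{α/2} + z_β)·σ/δ)².
z_{α/2} = 1.645 (two-sided α = 0.1); z_β = 1.645 (power 95% → β = 0.05).
n = (3.290 × 49.9 / 18.5)² = 78.75
Round up: n = 79.

n = 79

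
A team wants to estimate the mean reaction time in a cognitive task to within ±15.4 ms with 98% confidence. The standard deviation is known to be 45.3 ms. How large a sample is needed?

For a mean, the margin of error is E = z·σ/√n, so n = (zσ/E)².
At 98% confidence, z = 2.326.
n = (2.326 × 45.3 / 15.4)² = 46.81
Round up: n = 47.

47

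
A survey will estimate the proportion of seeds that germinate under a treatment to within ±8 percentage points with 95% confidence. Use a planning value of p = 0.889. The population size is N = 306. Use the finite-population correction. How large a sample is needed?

50

For a proportion with margin E = 0.08 at 95% confidence, z = 1.960.
n = p̂(1−p̂)(z/E)² = 0.889 × 0.111 × (1.960/0.08)² = 59.23 — call this n₀.
Finite-population correction with N = 306: n = n₀ / (1 + (n₀−1)/N) = 59.23 / 1.19 = 49.77
Round up: n = 50.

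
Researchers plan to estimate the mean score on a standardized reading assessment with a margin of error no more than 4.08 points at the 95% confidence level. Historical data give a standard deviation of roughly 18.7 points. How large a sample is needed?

81

For a mean, the margin of error is E = z·σ/√n, so n = (zσ/E)².
At 95% confidence, z = 1.960.
n = (1.960 × 18.7 / 4.08)² = 80.70
Round up: n = 81.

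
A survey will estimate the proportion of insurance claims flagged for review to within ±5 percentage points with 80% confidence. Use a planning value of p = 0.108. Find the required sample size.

For a proportion with margin E = 0.05 at 80% confidence, z = 1.282.
n = p̂(1−p̂)(z/E)² = 0.108 × 0.892 × (1.282/0.05)² = 63.33
Round up: n = 64.

64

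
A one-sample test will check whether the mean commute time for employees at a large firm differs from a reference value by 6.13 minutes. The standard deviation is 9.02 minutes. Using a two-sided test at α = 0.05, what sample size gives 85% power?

20

For a one-sample z-test, n = ((z_{α/2} + z_β)·σ/δ)².
z_{α/2} = 1.960 (two-sided α = 0.05); z_β = 1.036 (power 85% → β = 0.15).
n = (2.996 × 9.02 / 6.13)² = 19.43
Round up: n = 20.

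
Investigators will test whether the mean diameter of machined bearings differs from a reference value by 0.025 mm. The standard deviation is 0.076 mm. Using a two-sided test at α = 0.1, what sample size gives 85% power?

n = 67

For a one-sample z-test, n = ((z_{α/2} + z_β)·σ/δ)².
z_{α/2} = 1.645 (two-sided α = 0.1); z_β = 1.036 (power 85% → β = 0.15).
n = (2.681 × 0.076 / 0.025)² = 66.43
Round up: n = 67.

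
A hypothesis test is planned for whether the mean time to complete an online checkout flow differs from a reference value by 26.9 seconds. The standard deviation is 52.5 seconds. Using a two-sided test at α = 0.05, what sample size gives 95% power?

For a one-sample z-test, n = ((z_{α/2} + z_β)·σ/δ)².
z_{α/2} = 1.960 (two-sided α = 0.05); z_β = 1.645 (power 95% → β = 0.05).
n = (3.605 × 52.5 / 26.9)² = 49.50
Round up: n = 50.

50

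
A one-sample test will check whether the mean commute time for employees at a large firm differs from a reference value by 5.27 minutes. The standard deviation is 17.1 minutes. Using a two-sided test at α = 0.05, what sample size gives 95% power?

137

For a one-sample z-test, n = ((z_{α/2} + z_β)·σ/δ)².
z_{α/2} = 1.960 (two-sided α = 0.05); z_β = 1.645 (power 95% → β = 0.05).
n = (3.605 × 17.1 / 5.27)² = 136.83
Round up: n = 137.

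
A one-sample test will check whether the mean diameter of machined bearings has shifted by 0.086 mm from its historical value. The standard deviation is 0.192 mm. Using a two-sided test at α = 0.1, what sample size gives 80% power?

For a one-sample z-test, n = ((z_{α/2} + z_β)·σ/δ)².
z_{α/2} = 1.645 (two-sided α = 0.1); z_β = 0.842 (power 80% → β = 0.2).
n = (2.487 × 0.192 / 0.086)² = 30.83
Round up: n = 31.

31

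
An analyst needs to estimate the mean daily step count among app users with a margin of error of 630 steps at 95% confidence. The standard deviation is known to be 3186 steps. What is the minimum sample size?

For a mean, the margin of error is E = z·σ/√n, so n = (zσ/E)².
At 95% confidence, z = 1.960.
n = (1.960 × 3186 / 630)² = 98.25
Round up: n = 99.

99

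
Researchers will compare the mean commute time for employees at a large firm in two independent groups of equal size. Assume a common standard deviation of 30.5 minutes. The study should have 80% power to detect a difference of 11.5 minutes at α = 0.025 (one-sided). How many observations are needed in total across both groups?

For two equal groups, n per group = 2·((z_α + z_β)·σ/δ)².
z_α = 1.960; z_β = 0.842 (power 80%).
n = 2 × (2.802 × 30.5 / 11.5)² = 2 × 55.23 = 110.46
Round up: n = 111 per group.
Total across both groups: 2 × 111 = 222.

222 total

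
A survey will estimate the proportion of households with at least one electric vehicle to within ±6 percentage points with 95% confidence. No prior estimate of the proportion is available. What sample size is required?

For a proportion with margin E = 0.06 at 95% confidence, z = 1.960.
With no prior estimate, use p = 0.5, which maximizes p(1−p) at 0.25.
n = 0.25 × (z/E)² = 0.25 × (1.960/0.06)² = 266.78
Round up: n = 267.

267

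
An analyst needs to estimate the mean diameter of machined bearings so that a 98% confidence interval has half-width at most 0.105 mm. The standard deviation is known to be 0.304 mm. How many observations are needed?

46

For a mean, the margin of error is E = z·σ/√n, so n = (zσ/E)².
At 98% confidence, z = 2.326.
n = (2.326 × 0.304 / 0.105)² = 45.35
Round up: n = 46.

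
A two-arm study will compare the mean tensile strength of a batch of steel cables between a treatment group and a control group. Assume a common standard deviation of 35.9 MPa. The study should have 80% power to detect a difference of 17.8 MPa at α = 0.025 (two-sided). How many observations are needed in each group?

For two equal groups, n per group = 2·((z_{α/2} + z_β)·σ/δ)².
z_{α/2} = 2.241; z_β = 0.842 (power 80%).
n = 2 × (3.083 × 35.9 / 17.8)² = 2 × 38.66 = 77.32
Round up: n = 78 per group.

78 per group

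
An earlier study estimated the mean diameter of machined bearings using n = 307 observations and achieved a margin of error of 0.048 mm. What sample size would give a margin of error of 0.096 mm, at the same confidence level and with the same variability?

77

Margin of error scales as 1/√n, so n₂ = n₁·(E₁/E₂)².
n₂ = 307 × (0.048/0.096)² = 307 × 0.25 = 76.75
Round up: n₂ = 77.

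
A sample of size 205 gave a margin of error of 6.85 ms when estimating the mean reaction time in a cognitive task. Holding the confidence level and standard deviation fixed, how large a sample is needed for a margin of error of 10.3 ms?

Margin of error scales as 1/√n, so n₂ = n₁·(E₁/E₂)².
n₂ = 205 × (6.85/10.3)² = 205 × 0.4423 = 90.67
Round up: n₂ = 91.

91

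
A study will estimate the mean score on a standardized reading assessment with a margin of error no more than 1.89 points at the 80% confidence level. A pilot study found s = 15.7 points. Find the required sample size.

n = 114

For a mean, the margin of error is E = z·σ/√n, so n = (zσ/E)².
At 80% confidence, z = 1.282.
n = (1.282 × 15.7 / 1.89)² = 113.41
Round up: n = 114.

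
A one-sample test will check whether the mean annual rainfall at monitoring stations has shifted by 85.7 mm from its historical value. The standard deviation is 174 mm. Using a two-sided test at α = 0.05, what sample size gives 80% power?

n = 33

For a one-sample z-test, n = ((z_{α/2} + z_β)·σ/δ)².
z_{α/2} = 1.960 (two-sided α = 0.05); z_β = 0.842 (power 80% → β = 0.2).
n = (2.802 × 174 / 85.7)² = 32.36
Round up: n = 33.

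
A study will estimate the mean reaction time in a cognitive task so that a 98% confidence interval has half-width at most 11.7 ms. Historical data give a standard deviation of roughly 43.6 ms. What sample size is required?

For a mean, the margin of error is E = z·σ/√n, so n = (zσ/E)².
At 98% confidence, z = 2.326.
n = (2.326 × 43.6 / 11.7)² = 75.13
Round up: n = 76.

76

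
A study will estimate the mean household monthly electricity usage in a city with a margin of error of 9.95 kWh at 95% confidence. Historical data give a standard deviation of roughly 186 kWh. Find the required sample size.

n = 1343

For a mean, the margin of error is E = z·σ/√n, so n = (zσ/E)².
At 95% confidence, z = 1.960.
n = (1.960 × 186 / 9.95)² = 1342.43
Round up: n = 1343.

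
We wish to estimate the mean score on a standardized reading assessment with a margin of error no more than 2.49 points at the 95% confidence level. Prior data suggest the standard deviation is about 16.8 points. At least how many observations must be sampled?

For a mean, the margin of error is E = z·σ/√n, so n = (zσ/E)².
At 95% confidence, z = 1.960.
n = (1.960 × 16.8 / 2.49)² = 174.88
Round up: n = 175.

175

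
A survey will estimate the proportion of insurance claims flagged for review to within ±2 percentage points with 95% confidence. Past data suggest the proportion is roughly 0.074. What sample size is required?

For a proportion with margin E = 0.02 at 95% confidence, z = 1.960.
n = p̂(1−p̂)(z/E)² = 0.074 × 0.926 × (1.960/0.02)² = 658.10
Round up: n = 659.

659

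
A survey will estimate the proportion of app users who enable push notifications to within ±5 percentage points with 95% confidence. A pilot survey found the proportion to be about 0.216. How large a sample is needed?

For a proportion with margin E = 0.05 at 95% confidence, z = 1.960.
n = p̂(1−p̂)(z/E)² = 0.216 × 0.784 × (1.960/0.05)² = 260.22
Round up: n = 261.

261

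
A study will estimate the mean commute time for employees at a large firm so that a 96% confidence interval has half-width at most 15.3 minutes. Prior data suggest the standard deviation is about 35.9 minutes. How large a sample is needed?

For a mean, the margin of error is E = z·σ/√n, so n = (zσ/E)².
At 96% confidence, z = 2.054.
n = (2.054 × 35.9 / 15.3)² = 23.23
Round up: n = 24.

24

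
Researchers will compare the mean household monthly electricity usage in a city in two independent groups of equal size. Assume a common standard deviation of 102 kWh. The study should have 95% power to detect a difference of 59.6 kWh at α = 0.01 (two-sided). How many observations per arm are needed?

105 per group

For two equal groups, n per group = 2·((z_{α/2} + z_β)·σ/δ)².
z_{α/2} = 2.576; z_β = 1.645 (power 95%).
n = 2 × (4.221 × 102 / 59.6)² = 2 × 52.18 = 104.36
Round up: n = 105 per group.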